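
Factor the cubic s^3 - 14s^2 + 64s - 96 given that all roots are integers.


Try integer roots (divisors of -96). s=4: p(4)=0.
Divide out (s - 4): quotient is s^2 - 10s + 24.
Factor the quadratic: (s - 6)(s - 4)
Result: (s - 4)(s - 6)(s - 4)


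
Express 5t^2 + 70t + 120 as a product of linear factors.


Roots satisfy r1 + r2 = -b/a = -14 and r1*r2 = c/a = 24.
So r1 = -12, r2 = -2.
5t^2 + 70t + 120 = 5(t - r1)(t - r2) = 5(t + 12)(t + 2)


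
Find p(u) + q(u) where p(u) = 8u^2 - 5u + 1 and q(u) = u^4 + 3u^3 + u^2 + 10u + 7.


Align terms by degree and add:
  8u^2 - 5u + 1
+ u^4 + 3u^3 + u^2 + 10u + 7
= u^4 + 3u^3 + 9u^2 + 5u + 8


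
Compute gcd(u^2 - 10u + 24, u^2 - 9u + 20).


Factor each:
  u^2 - 10u + 24 = (u - 4)(u - 6)
  u^2 - 9u + 20 = (u - 4)(u - 5)
Common monic factor: u - 4


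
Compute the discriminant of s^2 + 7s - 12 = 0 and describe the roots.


D = b^2 - 4ac = (7)^2 - 4(1)(-12) = 49 + 48 = 97
Since D > 0: two distinct irrational roots


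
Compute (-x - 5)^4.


Expand (-x - 5)^4 by repeated multiplication:
  (-x - 5)^2 = x^2 + 10x + 25
  (-x - 5)^3 = -x^3 - 15x^2 - 75x - 125
= x^4 + 20x^3 + 150x^2 + 500x + 625


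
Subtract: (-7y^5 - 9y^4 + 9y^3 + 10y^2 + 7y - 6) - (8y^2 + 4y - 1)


Distribute the minus sign:
  (-7y^5 - 9y^4 + 9y^3 + 10y^2 + 7y - 6)
- (8y^2 + 4y - 1)
Negate second polynomial: -8y^2 - 4y + 1
Add: -7y^5 - 9y^4 + 9y^3 + 2y^2 + 3y - 5


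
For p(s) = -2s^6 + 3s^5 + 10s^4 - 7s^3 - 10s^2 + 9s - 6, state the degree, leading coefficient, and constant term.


Highest power of s is 6, with coefficient -2. Constant term is -6.
Degree = 6, leading coefficient = -2, constant term = -6


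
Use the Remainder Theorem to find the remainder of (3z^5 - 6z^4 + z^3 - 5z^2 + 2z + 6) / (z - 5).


By the Remainder Theorem, the remainder equals p(5):
  3*(5)^5 = 9375
  -6*(5)^4 = -3750
  1*(5)^3 = 125
  -5*(5)^2 = -125
  2*(5)^1 = 10
  constant: 6
Sum: 9375 - 3750 + 125 - 125 + 10 + 6 = 5641


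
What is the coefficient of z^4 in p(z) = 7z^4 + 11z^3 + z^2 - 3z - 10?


Read off the coefficient of z^4: 7


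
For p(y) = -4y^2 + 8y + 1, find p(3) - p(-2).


p(3) = -11
p(-2) = -31
p(3) - p(-2) = -11 + 31 = 20


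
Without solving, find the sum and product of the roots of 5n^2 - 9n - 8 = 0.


For an^2+bn+c=0: sum = -b/a, product = c/a.
a=5, b=-9, c=-8
Sum = -(-9)/5 = 9/5
Product = (-8)/5 = -8/5


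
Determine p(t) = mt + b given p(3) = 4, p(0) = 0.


p(t) = mt + b. Using p(3)=4, p(0)=0:
m = (4)/(3) = 4/3 = 4/3
b = 4 - m*(3) = 4 - 4 = 0
p(t) = (4/3)t


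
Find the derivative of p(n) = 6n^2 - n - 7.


Apply the power rule term by term:
  d/dn(6n^2) = 12n
  d/dn(-n) = -1
  d/dn(-7) = 0
p'(n) = 12n - 1


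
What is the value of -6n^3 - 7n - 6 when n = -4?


Using direct substitution:
  -6 * (-4)^3 = 384
  0 * (-4)^2 = 0
  -7 * (-4)^1 = 28
  constant: -6
Sum = 384 + 0 + 28 - 6 = 406


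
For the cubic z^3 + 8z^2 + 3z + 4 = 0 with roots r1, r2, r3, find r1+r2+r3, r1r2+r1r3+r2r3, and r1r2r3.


Monic cubic z^3+bz^2+cz+d=0: sum=-b, pairwise sum=c, product=-d.
b=8, c=3, d=4
r1+r2+r3 = -8
r1r2+r1r3+r2r3 = 3
r1r2r3 = -4


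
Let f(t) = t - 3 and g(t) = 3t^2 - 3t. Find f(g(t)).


Substitute g(t) into f:
f(g(t)) = 1*(3t^2 - 3t) + (-3)
Expand and combine: 3t^2 - 3t - 3


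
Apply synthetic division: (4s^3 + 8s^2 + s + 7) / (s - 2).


Synthetic division with c = 2. Coefficients: 4, 8, 1, 7
Bring down 4.
  4 * 2 = 8; 8 + 8 = 16
  16 * 2 = 32; 32 + 1 = 33
  33 * 2 = 66; 66 + 7 = 73
Quotient: 4s^2 + 16s + 33, Remainder: 73


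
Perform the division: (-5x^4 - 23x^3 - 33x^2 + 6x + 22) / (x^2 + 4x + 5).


(-5x^4 - 23x^3 - 33x^2 + 6x + 22) / (x^2 + 4x + 5)
Step 1: -5x^2 * (x^2 + 4x + 5) = -5x^4 - 20x^3 - 25x^2; subtract.
Step 2: -3x * (x^2 + 4x + 5) = -3x^3 - 12x^2 - 15x; subtract.
Step 3: 4 * (x^2 + 4x + 5) = 4x^2 + 16x + 20; subtract.
Quotient: -5x^2 - 3x + 4, Remainder: 5x + 2


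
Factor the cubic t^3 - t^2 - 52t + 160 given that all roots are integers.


Try integer roots (divisors of 160). t=5: p(5)=0.
Divide out (t - 5): quotient is t^2 + 4t - 32.
Factor the quadratic: (t + 8)(t - 4)
Result: (t - 5)(t + 8)(t - 4)


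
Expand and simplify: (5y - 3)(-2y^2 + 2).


Distribute each term of the first polynomial:
  (5y)(-2y^2 + 2) = -10y^3 + 10y
  (-3)(-2y^2 + 2) = 6y^2 - 6
Sum: -10y^3 + 6y^2 + 10y - 6


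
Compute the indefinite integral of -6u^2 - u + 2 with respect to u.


Reverse power rule on each term:
  ∫ -6u^2 du = -2u^3
  ∫ -u du = -(1/2)u^2
  ∫ 2 du = 2u
F(u) = -2u^3 - (1/2)u^2 + 2u + C


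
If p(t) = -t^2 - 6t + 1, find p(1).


Using direct substitution:
  -1 * (1)^2 = -1
  -6 * (1)^1 = -6
  constant: 1
Sum = -1 - 6 + 1 = -6


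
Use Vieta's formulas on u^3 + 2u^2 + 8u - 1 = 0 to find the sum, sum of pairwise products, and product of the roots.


Monic cubic u^3+bu^2+cu+d=0: sum=-b, pairwise sum=c, product=-d.
b=2, c=8, d=-1
r1+r2+r3 = -2
r1r2+r1r3+r2r3 = 8
r1r2r3 = 1


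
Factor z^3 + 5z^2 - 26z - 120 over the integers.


Try integer roots (divisors of -120). z=-6: p(-6)=0.
Divide out (z + 6): quotient is z^2 - z - 20.
Factor the quadratic: (z - 5)(z + 4)
Result: (z + 6)(z - 5)(z + 4)


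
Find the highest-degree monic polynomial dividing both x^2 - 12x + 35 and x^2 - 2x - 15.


Factor each:
  x^2 - 12x + 35 = (x - 5)(x - 7)
  x^2 - 2x - 15 = (x - 5)(x + 3)
Common monic factor: x - 5


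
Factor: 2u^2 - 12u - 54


Roots satisfy r1 + r2 = -b/a = 6 and r1*r2 = c/a = -27.
So r1 = -3, r2 = 9.
2u^2 - 12u - 54 = 2(u - r1)(u - r2) = 2(u + 3)(u - 9)


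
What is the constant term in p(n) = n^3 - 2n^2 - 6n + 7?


Read off the constant term: 7


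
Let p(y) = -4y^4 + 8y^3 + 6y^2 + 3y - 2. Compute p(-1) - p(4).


p(-1) = -11
p(4) = -406
p(-1) - p(4) = -11 + 406 = 395


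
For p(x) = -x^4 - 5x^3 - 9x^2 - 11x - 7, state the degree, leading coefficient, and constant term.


Highest power of x is 4, with coefficient -1. Constant term is -7.
Degree = 4, leading coefficient = -1, constant term = -7


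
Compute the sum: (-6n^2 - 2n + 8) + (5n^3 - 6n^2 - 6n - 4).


Align terms by degree and add:
  -6n^2 - 2n + 8
+ 5n^3 - 6n^2 - 6n - 4
= 5n^3 - 12n^2 - 8n + 4


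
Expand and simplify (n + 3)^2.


Expand (n + 3)^2 by repeated multiplication:
= n^2 + 6n + 9


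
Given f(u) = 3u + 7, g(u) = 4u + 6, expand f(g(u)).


Substitute g(u) into f:
f(g(u)) = 3*(4u + 6) + 7
Expand and combine: 12u + 25


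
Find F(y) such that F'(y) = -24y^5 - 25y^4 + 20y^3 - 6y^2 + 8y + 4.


Reverse power rule on each term:
  ∫ -24y^5 dy = -4y^6
  ∫ -25y^4 dy = -5y^5
  ∫ 20y^3 dy = 5y^4
  ∫ -6y^2 dy = -2y^3
  ∫ 8y dy = 4y^2
  ∫ 4 dy = 4y
F(y) = -4y^6 - 5y^5 + 5y^4 - 2y^3 + 4y^2 + 4y + C


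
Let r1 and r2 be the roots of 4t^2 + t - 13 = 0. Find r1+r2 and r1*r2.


For at^2+bt+c=0: sum = -b/a, product = c/a.
a=4, b=1, c=-13
Sum = -(1)/4 = -1/4
Product = (-13)/4 = -13/4


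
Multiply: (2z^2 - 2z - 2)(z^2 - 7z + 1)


Distribute each term of the first polynomial:
  (2z^2)(z^2 - 7z + 1) = 2z^4 - 14z^3 + 2z^2
  (-2z)(z^2 - 7z + 1) = -2z^3 + 14z^2 - 2z
  (-2)(z^2 - 7z + 1) = -2z^2 + 14z - 2
Sum: 2z^4 - 16z^3 + 14z^2 + 12z - 2


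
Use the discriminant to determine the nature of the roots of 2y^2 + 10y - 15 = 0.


D = b^2 - 4ac = (10)^2 - 4(2)(-15) = 100 + 120 = 220
Since D > 0: two distinct irrational roots


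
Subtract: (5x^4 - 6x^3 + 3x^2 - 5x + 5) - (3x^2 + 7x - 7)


Distribute the minus sign:
  (5x^4 - 6x^3 + 3x^2 - 5x + 5)
- (3x^2 + 7x - 7)
Negate second polynomial: -3x^2 - 7x + 7
Add: 5x^4 - 6x^3 - 12x + 12


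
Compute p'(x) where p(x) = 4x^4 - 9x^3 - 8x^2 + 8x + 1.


Apply the power rule term by term:
  d/dx(4x^4) = 16x^3
  d/dx(-9x^3) = -27x^2
  d/dx(-8x^2) = -16x
  d/dx(8x) = 8
  d/dx(1) = 0
p'(x) = 16x^3 - 27x^2 - 16x + 8


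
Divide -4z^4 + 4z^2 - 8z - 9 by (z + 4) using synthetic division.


Synthetic division with c = -4. Coefficients: -4, 0, 4, -8, -9
Bring down -4.
  -4 * -4 = 16; 16 + 0 = 16
  16 * -4 = -64; -64 + 4 = -60
  -60 * -4 = 240; 240 - 8 = 232
  232 * -4 = -928; -928 - 9 = -937
Quotient: -4z^3 + 16z^2 - 60z + 232, Remainder: -937


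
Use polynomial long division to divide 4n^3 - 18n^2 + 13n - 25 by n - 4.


(4n^3 - 18n^2 + 13n - 25) / (n - 4)
Step 1: 4n^2 * (n - 4) = 4n^3 - 16n^2; subtract.
Step 2: -2n * (n - 4) = -2n^2 + 8n; subtract.
Step 3: 5 * (n - 4) = 5n - 20; subtract.
Quotient: 4n^2 - 2n + 5, Remainder: -5


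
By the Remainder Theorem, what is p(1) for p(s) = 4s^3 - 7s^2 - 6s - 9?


By the Remainder Theorem, the remainder equals p(1):
  4*(1)^3 = 4
  -7*(1)^2 = -7
  -6*(1)^1 = -6
  constant: -9
Sum: 4 - 7 - 6 - 9 = -18


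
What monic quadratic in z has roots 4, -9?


p(z) = (z - 4)(z + 9)
Expand: z^2 + 5z - 36


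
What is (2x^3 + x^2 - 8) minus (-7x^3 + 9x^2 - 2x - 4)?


Distribute the minus sign:
  (2x^3 + x^2 - 8)
- (-7x^3 + 9x^2 - 2x - 4)
Negate second polynomial: 7x^3 - 9x^2 + 2x + 4
Add: 9x^3 - 8x^2 + 2x - 4


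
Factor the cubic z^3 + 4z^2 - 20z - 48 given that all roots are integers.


Try integer roots (divisors of -48). z=4: p(4)=0.
Divide out (z - 4): quotient is z^2 + 8z + 12.
Factor the quadratic: (z + 6)(z + 2)
Result: (z - 4)(z + 6)(z + 2)


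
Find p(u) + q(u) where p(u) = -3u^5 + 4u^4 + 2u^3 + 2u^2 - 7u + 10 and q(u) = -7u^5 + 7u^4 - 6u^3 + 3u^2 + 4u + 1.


Align terms by degree and add:
  -3u^5 + 4u^4 + 2u^3 + 2u^2 - 7u + 10
  -7u^5 + 7u^4 - 6u^3 + 3u^2 + 4u + 1
= -10u^5 + 11u^4 - 4u^3 + 5u^2 - 3u + 11


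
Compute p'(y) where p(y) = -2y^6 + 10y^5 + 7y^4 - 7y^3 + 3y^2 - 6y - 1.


Apply the power rule term by term:
  d/dy(-2y^6) = -12y^5
  d/dy(10y^5) = 50y^4
  d/dy(7y^4) = 28y^3
  d/dy(-7y^3) = -21y^2
  d/dy(3y^2) = 6y
  d/dy(-6y) = -6
  d/dy(-1) = 0
p'(y) = -12y^5 + 50y^4 + 28y^3 - 21y^2 + 6y - 6


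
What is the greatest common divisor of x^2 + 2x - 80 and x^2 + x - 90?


Factor each:
  x^2 + 2x - 80 = (x + 10)(x - 8)
  x^2 + x - 90 = (x + 10)(x - 9)
Common monic factor: x + 10


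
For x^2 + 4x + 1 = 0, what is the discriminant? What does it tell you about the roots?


D = b^2 - 4ac = (4)^2 - 4(1)(1) = 16 - 4 = 12
Since D > 0: two distinct irrational roots


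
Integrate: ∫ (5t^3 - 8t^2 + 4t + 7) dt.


Reverse power rule on each term:
  ∫ 5t^3 dt = (5/4)t^4
  ∫ -8t^2 dt = -(8/3)t^3
  ∫ 4t dt = 2t^2
  ∫ 7 dt = 7t
F(t) = (5/4)t^4 - (8/3)t^3 + 2t^2 + 7t + C


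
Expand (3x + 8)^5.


Expand (3x + 8)^5 by repeated multiplication:
  (3x + 8)^2 = 9x^2 + 48x + 64
  (3x + 8)^3 = 27x^3 + 216x^2 + 576x + 512
  (3x + 8)^4 = 81x^4 + 864x^3 + 3456x^2 + 6144x + 4096
= 243x^5 + 3240x^4 + 17280x^3 + 46080x^2 + 61440x + 32768


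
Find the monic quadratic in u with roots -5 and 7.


p(u) = (u + 5)(u - 7)
Expand: u^2 - 2u - 35


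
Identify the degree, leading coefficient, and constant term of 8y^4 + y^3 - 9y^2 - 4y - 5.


Highest power of y is 4, with coefficient 8. Constant term is -5.
Degree = 4, leading coefficient = 8, constant term = -5


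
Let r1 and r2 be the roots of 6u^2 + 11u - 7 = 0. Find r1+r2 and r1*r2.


For au^2+bu+c=0: sum = -b/a, product = c/a.
a=6, b=11, c=-7
Sum = -(11)/6 = -11/6
Product = (-7)/6 = -7/6


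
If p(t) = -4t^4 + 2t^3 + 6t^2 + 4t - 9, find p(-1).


Using direct substitution:
  -4 * (-1)^4 = -4
  2 * (-1)^3 = -2
  6 * (-1)^2 = 6
  4 * (-1)^1 = -4
  constant: -9
Sum = -4 - 2 + 6 - 4 - 9 = -13


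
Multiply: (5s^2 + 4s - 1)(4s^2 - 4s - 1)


Distribute each term of the first polynomial:
  (5s^2)(4s^2 - 4s - 1) = 20s^4 - 20s^3 - 5s^2
  (4s)(4s^2 - 4s - 1) = 16s^3 - 16s^2 - 4s
  (-1)(4s^2 - 4s - 1) = -4s^2 + 4s + 1
Sum: 20s^4 - 4s^3 - 25s^2 + 1


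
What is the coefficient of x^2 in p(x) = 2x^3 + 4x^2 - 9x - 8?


Read off the coefficient of x^2: 4


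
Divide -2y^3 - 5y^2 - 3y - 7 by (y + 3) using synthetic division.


Synthetic division with c = -3. Coefficients: -2, -5, -3, -7
Bring down -2.
  -2 * -3 = 6; 6 - 5 = 1
  1 * -3 = -3; -3 - 3 = -6
  -6 * -3 = 18; 18 - 7 = 11
Quotient: -2y^2 + y - 6, Remainder: 11


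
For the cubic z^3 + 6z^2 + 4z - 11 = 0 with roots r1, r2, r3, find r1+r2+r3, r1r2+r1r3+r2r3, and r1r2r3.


Monic cubic z^3+bz^2+cz+d=0: sum=-b, pairwise sum=c, product=-d.
b=6, c=4, d=-11
r1+r2+r3 = -6
r1r2+r1r3+r2r3 = 4
r1r2r3 = 11


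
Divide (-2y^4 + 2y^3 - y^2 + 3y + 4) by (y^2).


(-2y^4 + 2y^3 - y^2 + 3y + 4) / (y^2)
Step 1: -2y^2 * (y^2) = -2y^4; subtract.
Step 2: 2y * (y^2) = 2y^3; subtract.
Step 3: -1 * (y^2) = -y^2; subtract.
Quotient: -2y^2 + 2y - 1, Remainder: 3y + 4


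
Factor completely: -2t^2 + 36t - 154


Roots satisfy r1 + r2 = -b/a = 18 and r1*r2 = c/a = 77.
So r1 = 11, r2 = 7.
-2t^2 + 36t - 154 = -2(t - r1)(t - r2) = -2(t - 11)(t - 7)


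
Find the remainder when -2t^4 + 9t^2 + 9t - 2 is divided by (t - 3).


By the Remainder Theorem, the remainder equals p(3):
  -2*(3)^4 = -162
  0*(3)^3 = 0
  9*(3)^2 = 81
  9*(3)^1 = 27
  constant: -2
Sum: -162 + 0 + 81 + 27 - 2 = -56


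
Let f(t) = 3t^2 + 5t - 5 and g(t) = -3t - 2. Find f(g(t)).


Substitute g(t) into f:
f(g(t)) = 3*(-3t - 2)^2 + 5*(-3t - 2) + (-5)
(-3t - 2)^2 = 9t^2 + 12t + 4
Expand and combine: 27t^2 + 21t - 3


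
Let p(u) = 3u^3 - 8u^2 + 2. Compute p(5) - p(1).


p(5) = 177
p(1) = -3
p(5) - p(1) = 177 + 3 = 180


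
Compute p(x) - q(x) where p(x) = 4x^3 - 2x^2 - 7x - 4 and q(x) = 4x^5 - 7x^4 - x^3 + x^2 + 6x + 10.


Distribute the minus sign:
  (4x^3 - 2x^2 - 7x - 4)
- (4x^5 - 7x^4 - x^3 + x^2 + 6x + 10)
Negate second polynomial: -4x^5 + 7x^4 + x^3 - x^2 - 6x - 10
Add: -4x^5 + 7x^4 + 5x^3 - 3x^2 - 13x - 14


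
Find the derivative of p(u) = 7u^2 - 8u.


Apply the power rule term by term:
  d/du(7u^2) = 14u
  d/du(-8u) = -8
p'(u) = 14u - 8


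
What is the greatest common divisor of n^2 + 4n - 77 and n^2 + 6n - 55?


Factor each:
  n^2 + 4n - 77 = (n + 11)(n - 7)
  n^2 + 6n - 55 = (n + 11)(n - 5)
Common monic factor: n + 11


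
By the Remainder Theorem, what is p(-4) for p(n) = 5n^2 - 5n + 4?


By the Remainder Theorem, the remainder equals p(-4):
  5*(-4)^2 = 80
  -5*(-4)^1 = 20
  constant: 4
Sum: 80 + 20 + 4 = 104


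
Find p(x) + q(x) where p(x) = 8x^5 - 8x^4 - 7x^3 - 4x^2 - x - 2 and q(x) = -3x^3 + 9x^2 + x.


Align terms by degree and add:
  8x^5 - 8x^4 - 7x^3 - 4x^2 - x - 2
  -3x^3 + 9x^2 + x
= 8x^5 - 8x^4 - 10x^3 + 5x^2 - 2


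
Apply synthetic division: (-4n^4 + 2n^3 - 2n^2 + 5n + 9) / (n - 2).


Synthetic division with c = 2. Coefficients: -4, 2, -2, 5, 9
Bring down -4.
  -4 * 2 = -8; -8 + 2 = -6
  -6 * 2 = -12; -12 - 2 = -14
  -14 * 2 = -28; -28 + 5 = -23
  -23 * 2 = -46; -46 + 9 = -37
Quotient: -4n^3 - 6n^2 - 14n - 23, Remainder: -37


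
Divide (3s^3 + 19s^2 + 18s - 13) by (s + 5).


(3s^3 + 19s^2 + 18s - 13) / (s + 5)
Step 1: 3s^2 * (s + 5) = 3s^3 + 15s^2; subtract.
Step 2: 4s * (s + 5) = 4s^2 + 20s; subtract.
Step 3: -2 * (s + 5) = -2s - 10; subtract.
Quotient: 3s^2 + 4s - 2, Remainder: -3


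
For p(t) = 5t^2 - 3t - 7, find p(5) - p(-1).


p(5) = 103
p(-1) = 1
p(5) - p(-1) = 103 - 1 = 102


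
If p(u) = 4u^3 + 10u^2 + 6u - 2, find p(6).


Using direct substitution:
  4 * (6)^3 = 864
  10 * (6)^2 = 360
  6 * (6)^1 = 36
  constant: -2
Sum = 864 + 360 + 36 - 2 = 1258


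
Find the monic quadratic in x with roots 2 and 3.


p(x) = (x - 2)(x - 3)
Expand: x^2 - 5x + 6


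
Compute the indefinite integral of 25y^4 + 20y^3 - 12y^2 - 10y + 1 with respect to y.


Reverse power rule on each term:
  ∫ 25y^4 dy = 5y^5
  ∫ 20y^3 dy = 5y^4
  ∫ -12y^2 dy = -4y^3
  ∫ -10y dy = -5y^2
  ∫ 1 dy = y
F(y) = 5y^5 + 5y^4 - 4y^3 - 5y^2 + y + C


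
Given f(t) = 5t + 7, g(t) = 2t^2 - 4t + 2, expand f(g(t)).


Substitute g(t) into f:
f(g(t)) = 5*(2t^2 - 4t + 2) + 7
Expand and combine: 10t^2 - 20t + 17


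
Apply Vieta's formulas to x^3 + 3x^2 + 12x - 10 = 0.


Monic cubic x^3+bx^2+cx+d=0: sum=-b, pairwise sum=c, product=-d.
b=3, c=12, d=-10
r1+r2+r3 = -3
r1r2+r1r3+r2r3 = 12
r1r2r3 = 10


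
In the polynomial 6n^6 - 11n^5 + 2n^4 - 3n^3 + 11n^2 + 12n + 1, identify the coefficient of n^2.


Read off the coefficient of n^2: 11


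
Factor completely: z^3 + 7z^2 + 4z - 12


Try integer roots (divisors of -12). z=-6: p(-6)=0.
Divide out (z + 6): quotient is z^2 + z - 2.
Factor the quadratic: (z - 1)(z + 2)
Result: (z + 6)(z - 1)(z + 2)


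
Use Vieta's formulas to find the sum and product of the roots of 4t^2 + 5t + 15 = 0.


For at^2+bt+c=0: sum = -b/a, product = c/a.
a=4, b=5, c=15
Sum = -(5)/4 = -5/4
Product = (15)/4 = 15/4


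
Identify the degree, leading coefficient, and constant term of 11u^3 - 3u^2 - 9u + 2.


Highest power of u is 3, with coefficient 11. Constant term is 2.
Degree = 3, leading coefficient = 11, constant term = 2


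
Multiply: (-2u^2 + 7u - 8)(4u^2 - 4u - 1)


Distribute each term of the first polynomial:
  (-2u^2)(4u^2 - 4u - 1) = -8u^4 + 8u^3 + 2u^2
  (7u)(4u^2 - 4u - 1) = 28u^3 - 28u^2 - 7u
  (-8)(4u^2 - 4u - 1) = -32u^2 + 32u + 8
Sum: -8u^4 + 36u^3 - 58u^2 + 25u + 8


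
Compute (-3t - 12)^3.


Expand (-3t - 12)^3 by repeated multiplication:
  (-3t - 12)^2 = 9t^2 + 72t + 144
= -27t^3 - 324t^2 - 1296t - 1728


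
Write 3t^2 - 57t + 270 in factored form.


Roots satisfy r1 + r2 = -b/a = 19 and r1*r2 = c/a = 90.
So r1 = 9, r2 = 10.
3t^2 - 57t + 270 = 3(t - r1)(t - r2) = 3(t - 9)(t - 10)


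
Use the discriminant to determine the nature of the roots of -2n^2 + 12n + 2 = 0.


D = b^2 - 4ac = (12)^2 - 4(-2)(2) = 144 + 16 = 160
Since D > 0: two distinct irrational roots


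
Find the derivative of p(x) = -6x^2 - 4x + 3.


Apply the power rule term by term:
  d/dx(-6x^2) = -12x
  d/dx(-4x) = -4
  d/dx(3) = 0
p'(x) = -12x - 4


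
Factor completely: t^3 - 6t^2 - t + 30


Try integer roots (divisors of 30). t=3: p(3)=0.
Divide out (t - 3): quotient is t^2 - 3t - 10.
Factor the quadratic: (t + 2)(t - 5)
Result: (t - 3)(t + 2)(t - 5)


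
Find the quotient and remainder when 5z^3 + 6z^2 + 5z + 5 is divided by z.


(5z^3 + 6z^2 + 5z + 5) / (z)
Step 1: 5z^2 * (z) = 5z^3; subtract.
Step 2: 6z * (z) = 6z^2; subtract.
Step 3: 5 * (z) = 5z; subtract.
Quotient: 5z^2 + 6z + 5, Remainder: 5


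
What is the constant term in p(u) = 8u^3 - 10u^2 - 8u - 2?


Read off the constant term: -2


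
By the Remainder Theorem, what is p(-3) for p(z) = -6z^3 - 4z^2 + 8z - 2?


By the Remainder Theorem, the remainder equals p(-3):
  -6*(-3)^3 = 162
  -4*(-3)^2 = -36
  8*(-3)^1 = -24
  constant: -2
Sum: 162 - 36 - 24 - 2 = 100


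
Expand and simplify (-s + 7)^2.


Expand (-s + 7)^2 by repeated multiplication:
= s^2 - 14s + 49


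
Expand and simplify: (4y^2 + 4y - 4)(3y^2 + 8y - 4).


Distribute each term of the first polynomial:
  (4y^2)(3y^2 + 8y - 4) = 12y^4 + 32y^3 - 16y^2
  (4y)(3y^2 + 8y - 4) = 12y^3 + 32y^2 - 16y
  (-4)(3y^2 + 8y - 4) = -12y^2 - 32y + 16
Sum: 12y^4 + 44y^3 + 4y^2 - 48y + 16


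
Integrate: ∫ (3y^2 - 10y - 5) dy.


Reverse power rule on each term:
  ∫ 3y^2 dy = y^3
  ∫ -10y dy = -5y^2
  ∫ -5 dy = -5y
F(y) = y^3 - 5y^2 - 5y + C


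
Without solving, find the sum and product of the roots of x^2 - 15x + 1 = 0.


For ax^2+bx+c=0: sum = -b/a, product = c/a.
a=1, b=-15, c=1
Sum = -(-15)/1 = 15
Product = (1)/1 = 1


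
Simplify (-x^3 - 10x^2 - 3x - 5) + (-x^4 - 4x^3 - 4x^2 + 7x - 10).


Align terms by degree and add:
  -x^3 - 10x^2 - 3x - 5
  -x^4 - 4x^3 - 4x^2 + 7x - 10
= -x^4 - 5x^3 - 14x^2 + 4x - 15


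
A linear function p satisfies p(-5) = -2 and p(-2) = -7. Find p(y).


p(y) = my + b. Using p(-5)=-2, p(-2)=-7:
m = (-2 + 7)/(-5 + 2) = 5/-3 = -5/3
b = -2 - m*(-5) = -2 - 25/3 = -31/3
p(y) = -(5/3)y - (31/3)


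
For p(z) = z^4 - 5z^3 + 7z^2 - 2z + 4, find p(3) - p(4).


p(3) = 7
p(4) = 44
p(3) - p(4) = 7 - 44 = -37


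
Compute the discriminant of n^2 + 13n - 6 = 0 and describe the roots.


D = b^2 - 4ac = (13)^2 - 4(1)(-6) = 169 + 24 = 193
Since D > 0: two distinct irrational roots


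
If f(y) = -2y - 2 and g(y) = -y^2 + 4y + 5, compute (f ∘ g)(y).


Substitute g(y) into f:
f(g(y)) = -2*(-y^2 + 4y + 5) + (-2)
Expand and combine: 2y^2 - 8y - 12


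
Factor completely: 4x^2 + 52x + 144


Roots satisfy r1 + r2 = -b/a = -13 and r1*r2 = c/a = 36.
So r1 = -4, r2 = -9.
4x^2 + 52x + 144 = 4(x - r1)(x - r2) = 4(x + 4)(x + 9)


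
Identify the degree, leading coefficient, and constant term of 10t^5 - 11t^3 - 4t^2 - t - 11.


Highest power of t is 5, with coefficient 10. Constant term is -11.
Degree = 5, leading coefficient = 10, constant term = -11


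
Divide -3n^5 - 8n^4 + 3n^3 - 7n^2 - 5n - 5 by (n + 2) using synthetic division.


Synthetic division with c = -2. Coefficients: -3, -8, 3, -7, -5, -5
Bring down -3.
  -3 * -2 = 6; 6 - 8 = -2
  -2 * -2 = 4; 4 + 3 = 7
  7 * -2 = -14; -14 - 7 = -21
  -21 * -2 = 42; 42 - 5 = 37
  37 * -2 = -74; -74 - 5 = -79
Quotient: -3n^4 - 2n^3 + 7n^2 - 21n + 37, Remainder: -79


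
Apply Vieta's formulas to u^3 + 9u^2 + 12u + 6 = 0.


Monic cubic u^3+bu^2+cu+d=0: sum=-b, pairwise sum=c, product=-d.
b=9, c=12, d=6
r1+r2+r3 = -9
r1r2+r1r3+r2r3 = 12
r1r2r3 = -6


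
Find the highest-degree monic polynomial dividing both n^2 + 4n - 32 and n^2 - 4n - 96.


Factor each:
  n^2 + 4n - 32 = (n + 8)(n - 4)
  n^2 - 4n - 96 = (n + 8)(n - 12)
Common monic factor: n + 8


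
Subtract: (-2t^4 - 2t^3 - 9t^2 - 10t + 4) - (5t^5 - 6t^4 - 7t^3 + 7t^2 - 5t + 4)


Distribute the minus sign:
  (-2t^4 - 2t^3 - 9t^2 - 10t + 4)
- (5t^5 - 6t^4 - 7t^3 + 7t^2 - 5t + 4)
Negate second polynomial: -5t^5 + 6t^4 + 7t^3 - 7t^2 + 5t - 4
Add: -5t^5 + 4t^4 + 5t^3 - 16t^2 - 5t


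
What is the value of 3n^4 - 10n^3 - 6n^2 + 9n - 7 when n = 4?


Using direct substitution:
  3 * (4)^4 = 768
  -10 * (4)^3 = -640
  -6 * (4)^2 = -96
  9 * (4)^1 = 36
  constant: -7
Sum = 768 - 640 - 96 + 36 - 7 = 61


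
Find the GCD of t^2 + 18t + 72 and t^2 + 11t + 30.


Factor each:
  t^2 + 18t + 72 = (t + 6)(t + 12)
  t^2 + 11t + 30 = (t + 6)(t + 5)
Common monic factor: t + 6


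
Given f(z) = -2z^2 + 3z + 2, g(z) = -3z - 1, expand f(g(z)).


Substitute g(z) into f:
f(g(z)) = -2*(-3z - 1)^2 + 3*(-3z - 1) + 2
(-3z - 1)^2 = 9z^2 + 6z + 1
Expand and combine: -18z^2 - 21z - 3


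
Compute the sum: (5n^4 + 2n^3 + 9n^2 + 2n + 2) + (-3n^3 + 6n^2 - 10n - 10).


Align terms by degree and add:
  5n^4 + 2n^3 + 9n^2 + 2n + 2
  -3n^3 + 6n^2 - 10n - 10
= 5n^4 - n^3 + 15n^2 - 8n - 8


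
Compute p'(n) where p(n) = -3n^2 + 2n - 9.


Apply the power rule term by term:
  d/dn(-3n^2) = -6n
  d/dn(2n) = 2
  d/dn(-9) = 0
p'(n) = -6n + 2


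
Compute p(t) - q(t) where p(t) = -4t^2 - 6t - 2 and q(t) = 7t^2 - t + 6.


Distribute the minus sign:
  (-4t^2 - 6t - 2)
- (7t^2 - t + 6)
Negate second polynomial: -7t^2 + t - 6
Add: -11t^2 - 5t - 8


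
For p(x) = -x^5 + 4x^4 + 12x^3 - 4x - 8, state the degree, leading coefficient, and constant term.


Highest power of x is 5, with coefficient -1. Constant term is -8.
Degree = 5, leading coefficient = -1, constant term = -8


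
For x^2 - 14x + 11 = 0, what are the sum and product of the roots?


For ax^2+bx+c=0: sum = -b/a, product = c/a.
a=1, b=-14, c=11
Sum = -(-14)/1 = 14
Product = (11)/1 = 11


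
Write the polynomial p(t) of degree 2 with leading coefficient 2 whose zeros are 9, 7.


p(t) = 2(t - 9)(t - 7)
Expand: 2t^2 - 32t + 126


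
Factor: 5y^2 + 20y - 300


Roots satisfy r1 + r2 = -b/a = -4 and r1*r2 = c/a = -60.
So r1 = 6, r2 = -10.
5y^2 + 20y - 300 = 5(y - r1)(y - r2) = 5(y - 6)(y + 10)


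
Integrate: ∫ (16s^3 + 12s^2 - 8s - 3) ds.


Reverse power rule on each term:
  ∫ 16s^3 ds = 4s^4
  ∫ 12s^2 ds = 4s^3
  ∫ -8s ds = -4s^2
  ∫ -3 ds = -3s
F(s) = 4s^4 + 4s^3 - 4s^2 - 3s + C


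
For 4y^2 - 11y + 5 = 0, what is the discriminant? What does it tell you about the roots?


D = b^2 - 4ac = (-11)^2 - 4(4)(5) = 121 - 80 = 41
Since D > 0: two distinct irrational roots


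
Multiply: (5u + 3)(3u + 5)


Distribute each term of the first polynomial:
  (5u)(3u + 5) = 15u^2 + 25u
  (3)(3u + 5) = 9u + 15
Sum: 15u^2 + 34u + 15


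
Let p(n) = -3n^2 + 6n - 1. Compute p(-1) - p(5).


p(-1) = -10
p(5) = -46
p(-1) - p(5) = -10 + 46 = 36


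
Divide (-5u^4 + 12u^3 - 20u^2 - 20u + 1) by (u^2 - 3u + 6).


(-5u^4 + 12u^3 - 20u^2 - 20u + 1) / (u^2 - 3u + 6)
Step 1: -5u^2 * (u^2 - 3u + 6) = -5u^4 + 15u^3 - 30u^2; subtract.
Step 2: -3u * (u^2 - 3u + 6) = -3u^3 + 9u^2 - 18u; subtract.
Step 3: 1 * (u^2 - 3u + 6) = u^2 - 3u + 6; subtract.
Quotient: -5u^2 - 3u + 1, Remainder: u - 5


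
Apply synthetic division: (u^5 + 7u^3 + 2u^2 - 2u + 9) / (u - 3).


Synthetic division with c = 3. Coefficients: 1, 0, 7, 2, -2, 9
Bring down 1.
  1 * 3 = 3; 3 + 0 = 3
  3 * 3 = 9; 9 + 7 = 16
  16 * 3 = 48; 48 + 2 = 50
  50 * 3 = 150; 150 - 2 = 148
  148 * 3 = 444; 444 + 9 = 453
Quotient: u^4 + 3u^3 + 16u^2 + 50u + 148, Remainder: 453


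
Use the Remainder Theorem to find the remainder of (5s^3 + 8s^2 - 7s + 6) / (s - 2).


By the Remainder Theorem, the remainder equals p(2):
  5*(2)^3 = 40
  8*(2)^2 = 32
  -7*(2)^1 = -14
  constant: 6
Sum: 40 + 32 - 14 + 6 = 64


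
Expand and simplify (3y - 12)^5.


Expand (3y - 12)^5 by repeated multiplication:
  (3y - 12)^2 = 9y^2 - 72y + 144
  (3y - 12)^3 = 27y^3 - 324y^2 + 1296y - 1728
  (3y - 12)^4 = 81y^4 - 1296y^3 + 7776y^2 - 20736y + 20736
= 243y^5 - 4860y^4 + 38880y^3 - 155520y^2 + 311040y - 248832


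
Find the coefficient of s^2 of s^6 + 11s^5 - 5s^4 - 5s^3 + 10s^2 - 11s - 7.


Read off the coefficient of s^2: 10


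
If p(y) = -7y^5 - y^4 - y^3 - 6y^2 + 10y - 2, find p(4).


Using direct substitution:
  -7 * (4)^5 = -7168
  -1 * (4)^4 = -256
  -1 * (4)^3 = -64
  -6 * (4)^2 = -96
  10 * (4)^1 = 40
  constant: -2
Sum = -7168 - 256 - 64 - 96 + 40 - 2 = -7546


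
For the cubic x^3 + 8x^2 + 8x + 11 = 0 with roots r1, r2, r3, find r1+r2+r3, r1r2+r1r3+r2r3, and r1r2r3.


Monic cubic x^3+bx^2+cx+d=0: sum=-b, pairwise sum=c, product=-d.
b=8, c=8, d=11
r1+r2+r3 = -8
r1r2+r1r3+r2r3 = 8
r1r2r3 = -11


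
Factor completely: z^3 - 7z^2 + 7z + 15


Try integer roots (divisors of 15). z=5: p(5)=0.
Divide out (z - 5): quotient is z^2 - 2z - 3.
Factor the quadratic: (z + 1)(z - 3)
Result: (z - 5)(z + 1)(z - 3)


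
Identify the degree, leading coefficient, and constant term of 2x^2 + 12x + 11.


Highest power of x is 2, with coefficient 2. Constant term is 11.
Degree = 2, leading coefficient = 2, constant term = 11


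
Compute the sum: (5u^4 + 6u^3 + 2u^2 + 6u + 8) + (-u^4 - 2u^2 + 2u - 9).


Align terms by degree and add:
  5u^4 + 6u^3 + 2u^2 + 6u + 8
  -u^4 - 2u^2 + 2u - 9
= 4u^4 + 6u^3 + 8u - 1


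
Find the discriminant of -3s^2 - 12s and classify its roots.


D = b^2 - 4ac = (-12)^2 - 4(-3)(0) = 144 = 144
Since D > 0: two distinct rational roots


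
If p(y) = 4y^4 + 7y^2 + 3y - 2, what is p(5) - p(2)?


p(5) = 2688
p(2) = 96
p(5) - p(2) = 2688 - 96 = 2592


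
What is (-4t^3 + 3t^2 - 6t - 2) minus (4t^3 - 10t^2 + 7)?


Distribute the minus sign:
  (-4t^3 + 3t^2 - 6t - 2)
- (4t^3 - 10t^2 + 7)
Negate second polynomial: -4t^3 + 10t^2 - 7
Add: -8t^3 + 13t^2 - 6t - 9


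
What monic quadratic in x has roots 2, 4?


p(x) = (x - 2)(x - 4)
Expand: x^2 - 6x + 8


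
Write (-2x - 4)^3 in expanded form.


Expand (-2x - 4)^3 by repeated multiplication:
  (-2x - 4)^2 = 4x^2 + 16x + 16
= -8x^3 - 48x^2 - 96x - 64


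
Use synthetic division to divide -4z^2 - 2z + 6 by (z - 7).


Synthetic division with c = 7. Coefficients: -4, -2, 6
Bring down -4.
  -4 * 7 = -28; -28 - 2 = -30
  -30 * 7 = -210; -210 + 6 = -204
Quotient: -4z - 30, Remainder: -204


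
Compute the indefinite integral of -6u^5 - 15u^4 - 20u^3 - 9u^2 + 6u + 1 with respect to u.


Reverse power rule on each term:
  ∫ -6u^5 du = -u^6
  ∫ -15u^4 du = -3u^5
  ∫ -20u^3 du = -5u^4
  ∫ -9u^2 du = -3u^3
  ∫ 6u du = 3u^2
  ∫ 1 du = u
F(u) = -u^6 - 3u^5 - 5u^4 - 3u^3 + 3u^2 + u + C


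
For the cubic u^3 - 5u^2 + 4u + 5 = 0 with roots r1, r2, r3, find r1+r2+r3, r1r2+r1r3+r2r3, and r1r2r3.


Monic cubic u^3+bu^2+cu+d=0: sum=-b, pairwise sum=c, product=-d.
b=-5, c=4, d=5
r1+r2+r3 = 5
r1r2+r1r3+r2r3 = 4
r1r2r3 = -5


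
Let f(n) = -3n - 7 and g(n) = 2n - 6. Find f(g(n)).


Substitute g(n) into f:
f(g(n)) = -3*(2n - 6) + (-7)
Expand and combine: -6n + 11


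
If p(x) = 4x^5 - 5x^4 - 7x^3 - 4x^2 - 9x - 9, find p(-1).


Using direct substitution:
  4 * (-1)^5 = -4
  -5 * (-1)^4 = -5
  -7 * (-1)^3 = 7
  -4 * (-1)^2 = -4
  -9 * (-1)^1 = 9
  constant: -9
Sum = -4 - 5 + 7 - 4 + 9 - 9 = -6


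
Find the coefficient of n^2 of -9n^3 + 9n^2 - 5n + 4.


Read off the coefficient of n^2: 9


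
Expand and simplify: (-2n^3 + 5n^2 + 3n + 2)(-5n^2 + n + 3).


Distribute each term of the first polynomial:
  (-2n^3)(-5n^2 + n + 3) = 10n^5 - 2n^4 - 6n^3
  (5n^2)(-5n^2 + n + 3) = -25n^4 + 5n^3 + 15n^2
  (3n)(-5n^2 + n + 3) = -15n^3 + 3n^2 + 9n
  (2)(-5n^2 + n + 3) = -10n^2 + 2n + 6
Sum: 10n^5 - 27n^4 - 16n^3 + 8n^2 + 11n + 6


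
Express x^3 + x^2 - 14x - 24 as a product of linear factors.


Try integer roots (divisors of -24). x=-3: p(-3)=0.
Divide out (x + 3): quotient is x^2 - 2x - 8.
Factor the quadratic: (x + 2)(x - 4)
Result: (x + 3)(x + 2)(x - 4)


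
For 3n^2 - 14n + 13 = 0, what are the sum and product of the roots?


For an^2+bn+c=0: sum = -b/a, product = c/a.
a=3, b=-14, c=13
Sum = -(-14)/3 = 14/3
Product = (13)/3 = 13/3


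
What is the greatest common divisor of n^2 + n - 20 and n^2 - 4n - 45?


Factor each:
  n^2 + n - 20 = (n + 5)(n - 4)
  n^2 - 4n - 45 = (n + 5)(n - 9)
Common monic factor: n + 5


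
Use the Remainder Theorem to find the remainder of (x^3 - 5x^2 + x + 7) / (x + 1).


By the Remainder Theorem, the remainder equals p(-1):
  1*(-1)^3 = -1
  -5*(-1)^2 = -5
  1*(-1)^1 = -1
  constant: 7
Sum: -1 - 5 - 1 + 7 = 0


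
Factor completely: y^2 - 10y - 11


Roots satisfy r1 + r2 = -b/a = 10 and r1*r2 = c/a = -11.
So r1 = 11, r2 = -1.
y^2 - 10y - 11 = (y - r1)(y - r2) = (y - 11)(y + 1)


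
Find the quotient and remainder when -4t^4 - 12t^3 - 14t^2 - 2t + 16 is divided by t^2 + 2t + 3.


(-4t^4 - 12t^3 - 14t^2 - 2t + 16) / (t^2 + 2t + 3)
Step 1: -4t^2 * (t^2 + 2t + 3) = -4t^4 - 8t^3 - 12t^2; subtract.
Step 2: -4t * (t^2 + 2t + 3) = -4t^3 - 8t^2 - 12t; subtract.
Step 3: 6 * (t^2 + 2t + 3) = 6t^2 + 12t + 18; subtract.
Quotient: -4t^2 - 4t + 6, Remainder: -2t - 2


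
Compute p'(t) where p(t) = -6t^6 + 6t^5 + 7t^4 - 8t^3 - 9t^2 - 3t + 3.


Apply the power rule term by term:
  d/dt(-6t^6) = -36t^5
  d/dt(6t^5) = 30t^4
  d/dt(7t^4) = 28t^3
  d/dt(-8t^3) = -24t^2
  d/dt(-9t^2) = -18t
  d/dt(-3t) = -3
  d/dt(3) = 0
p'(t) = -36t^5 + 30t^4 + 28t^3 - 24t^2 - 18t - 3


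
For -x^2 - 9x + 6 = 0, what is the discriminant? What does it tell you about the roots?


D = b^2 - 4ac = (-9)^2 - 4(-1)(6) = 81 + 24 = 105
Since D > 0: two distinct irrational roots


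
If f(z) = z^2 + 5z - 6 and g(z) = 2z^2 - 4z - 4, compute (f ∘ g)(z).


Substitute g(z) into f:
f(g(z)) = 1*(2z^2 - 4z - 4)^2 + 5*(2z^2 - 4z - 4) + (-6)
(2z^2 - 4z - 4)^2 = 4z^4 - 16z^3 + 32z + 16
Expand and combine: 4z^4 - 16z^3 + 10z^2 + 12z - 10


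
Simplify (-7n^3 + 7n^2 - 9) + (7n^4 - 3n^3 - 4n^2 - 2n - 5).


Align terms by degree and add:
  -7n^3 + 7n^2 - 9
+ 7n^4 - 3n^3 - 4n^2 - 2n - 5
= 7n^4 - 10n^3 + 3n^2 - 2n - 14


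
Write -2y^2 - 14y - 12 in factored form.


Roots satisfy r1 + r2 = -b/a = -7 and r1*r2 = c/a = 6.
So r1 = -6, r2 = -1.
-2y^2 - 14y - 12 = -2(y - r1)(y - r2) = -2(y + 6)(y + 1)


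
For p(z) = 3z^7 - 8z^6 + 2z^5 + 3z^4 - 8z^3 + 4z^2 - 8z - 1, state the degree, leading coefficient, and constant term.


Highest power of z is 7, with coefficient 3. Constant term is -1.
Degree = 7, leading coefficient = 3, constant term = -1


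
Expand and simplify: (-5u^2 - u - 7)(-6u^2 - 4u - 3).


Distribute each term of the first polynomial:
  (-5u^2)(-6u^2 - 4u - 3) = 30u^4 + 20u^3 + 15u^2
  (-u)(-6u^2 - 4u - 3) = 6u^3 + 4u^2 + 3u
  (-7)(-6u^2 - 4u - 3) = 42u^2 + 28u + 21
Sum: 30u^4 + 26u^3 + 61u^2 + 31u + 21


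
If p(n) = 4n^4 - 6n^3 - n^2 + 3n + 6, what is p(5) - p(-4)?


p(5) = 1746
p(-4) = 1386
p(5) - p(-4) = 1746 - 1386 = 360


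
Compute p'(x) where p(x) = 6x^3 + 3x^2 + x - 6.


Apply the power rule term by term:
  d/dx(6x^3) = 18x^2
  d/dx(3x^2) = 6x
  d/dx(x) = 1
  d/dx(-6) = 0
p'(x) = 18x^2 + 6x + 1


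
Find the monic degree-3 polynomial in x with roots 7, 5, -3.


p(x) = (x - 7)(x - 5)(x + 3)
Expand: x^3 - 9x^2 - x + 105


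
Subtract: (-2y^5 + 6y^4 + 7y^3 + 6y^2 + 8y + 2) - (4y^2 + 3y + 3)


Distribute the minus sign:
  (-2y^5 + 6y^4 + 7y^3 + 6y^2 + 8y + 2)
- (4y^2 + 3y + 3)
Negate second polynomial: -4y^2 - 3y - 3
Add: -2y^5 + 6y^4 + 7y^3 + 2y^2 + 5y - 1


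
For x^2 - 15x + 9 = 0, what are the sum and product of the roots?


For ax^2+bx+c=0: sum = -b/a, product = c/a.
a=1, b=-15, c=9
Sum = -(-15)/1 = 15
Product = (9)/1 = 9


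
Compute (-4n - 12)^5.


Expand (-4n - 12)^5 by repeated multiplication:
  (-4n - 12)^2 = 16n^2 + 96n + 144
  (-4n - 12)^3 = -64n^3 - 576n^2 - 1728n - 1728
  (-4n - 12)^4 = 256n^4 + 3072n^3 + 13824n^2 + 27648n + 20736
= -1024n^5 - 15360n^4 - 92160n^3 - 276480n^2 - 414720n - 248832


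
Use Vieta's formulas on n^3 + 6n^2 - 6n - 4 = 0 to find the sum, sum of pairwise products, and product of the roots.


Monic cubic n^3+bn^2+cn+d=0: sum=-b, pairwise sum=c, product=-d.
b=6, c=-6, d=-4
r1+r2+r3 = -6
r1r2+r1r3+r2r3 = -6
r1r2r3 = 4


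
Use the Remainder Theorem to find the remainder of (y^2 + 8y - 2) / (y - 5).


By the Remainder Theorem, the remainder equals p(5):
  1*(5)^2 = 25
  8*(5)^1 = 40
  constant: -2
Sum: 25 + 40 - 2 = 63


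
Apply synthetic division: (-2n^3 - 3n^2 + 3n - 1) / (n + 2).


Synthetic division with c = -2. Coefficients: -2, -3, 3, -1
Bring down -2.
  -2 * -2 = 4; 4 - 3 = 1
  1 * -2 = -2; -2 + 3 = 1
  1 * -2 = -2; -2 - 1 = -3
Quotient: -2n^2 + n + 1, Remainder: -3


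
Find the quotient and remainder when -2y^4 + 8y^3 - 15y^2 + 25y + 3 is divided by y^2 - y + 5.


(-2y^4 + 8y^3 - 15y^2 + 25y + 3) / (y^2 - y + 5)
Step 1: -2y^2 * (y^2 - y + 5) = -2y^4 + 2y^3 - 10y^2; subtract.
Step 2: 6y * (y^2 - y + 5) = 6y^3 - 6y^2 + 30y; subtract.
Step 3: 1 * (y^2 - y + 5) = y^2 - y + 5; subtract.
Quotient: -2y^2 + 6y + 1, Remainder: -4y - 2


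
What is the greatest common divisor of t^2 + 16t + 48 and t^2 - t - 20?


Factor each:
  t^2 + 16t + 48 = (t + 4)(t + 12)
  t^2 - t - 20 = (t + 4)(t - 5)
Common monic factor: t + 4


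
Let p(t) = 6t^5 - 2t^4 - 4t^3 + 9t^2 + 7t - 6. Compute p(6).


Using direct substitution:
  6 * (6)^5 = 46656
  -2 * (6)^4 = -2592
  -4 * (6)^3 = -864
  9 * (6)^2 = 324
  7 * (6)^1 = 42
  constant: -6
Sum = 46656 - 2592 - 864 + 324 + 42 - 6 = 43560


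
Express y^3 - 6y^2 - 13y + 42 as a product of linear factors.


Try integer roots (divisors of 42). y=-3: p(-3)=0.
Divide out (y + 3): quotient is y^2 - 9y + 14.
Factor the quadratic: (y - 7)(y - 2)
Result: (y + 3)(y - 7)(y - 2)


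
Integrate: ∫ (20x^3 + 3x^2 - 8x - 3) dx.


Reverse power rule on each term:
  ∫ 20x^3 dx = 5x^4
  ∫ 3x^2 dx = x^3
  ∫ -8x dx = -4x^2
  ∫ -3 dx = -3x
F(x) = 5x^4 + x^3 - 4x^2 - 3x + C


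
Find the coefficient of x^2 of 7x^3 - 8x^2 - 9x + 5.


Read off the coefficient of x^2: -8


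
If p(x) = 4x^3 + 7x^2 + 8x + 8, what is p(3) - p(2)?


p(3) = 203
p(2) = 84
p(3) - p(2) = 203 - 84 = 119


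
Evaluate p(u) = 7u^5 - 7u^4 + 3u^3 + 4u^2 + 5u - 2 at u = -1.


Using direct substitution:
  7 * (-1)^5 = -7
  -7 * (-1)^4 = -7
  3 * (-1)^3 = -3
  4 * (-1)^2 = 4
  5 * (-1)^1 = -5
  constant: -2
Sum = -7 - 7 - 3 + 4 - 5 - 2 = -20


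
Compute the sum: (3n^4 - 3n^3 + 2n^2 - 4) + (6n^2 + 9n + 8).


Align terms by degree and add:
  3n^4 - 3n^3 + 2n^2 - 4
+ 6n^2 + 9n + 8
= 3n^4 - 3n^3 + 8n^2 + 9n + 4


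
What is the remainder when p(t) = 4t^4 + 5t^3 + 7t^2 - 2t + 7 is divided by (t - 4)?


By the Remainder Theorem, the remainder equals p(4):
  4*(4)^4 = 1024
  5*(4)^3 = 320
  7*(4)^2 = 112
  -2*(4)^1 = -8
  constant: 7
Sum: 1024 + 320 + 112 - 8 + 7 = 1455


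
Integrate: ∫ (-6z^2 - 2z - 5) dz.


Reverse power rule on each term:
  ∫ -6z^2 dz = -2z^3
  ∫ -2z dz = -z^2
  ∫ -5 dz = -5z
F(z) = -2z^3 - z^2 - 5z + C


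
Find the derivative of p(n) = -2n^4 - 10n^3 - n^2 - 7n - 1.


Apply the power rule term by term:
  d/dn(-2n^4) = -8n^3
  d/dn(-10n^3) = -30n^2
  d/dn(-n^2) = -2n
  d/dn(-7n) = -7
  d/dn(-1) = 0
p'(n) = -8n^3 - 30n^2 - 2n - 7


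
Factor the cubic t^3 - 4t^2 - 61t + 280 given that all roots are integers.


Try integer roots (divisors of 280). t=-8: p(-8)=0.
Divide out (t + 8): quotient is t^2 - 12t + 35.
Factor the quadratic: (t - 7)(t - 5)
Result: (t + 8)(t - 7)(t - 5)


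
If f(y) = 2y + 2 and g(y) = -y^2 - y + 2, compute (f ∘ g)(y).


Substitute g(y) into f:
f(g(y)) = 2*(-y^2 - y + 2) + 2
Expand and combine: -2y^2 - 2y + 6


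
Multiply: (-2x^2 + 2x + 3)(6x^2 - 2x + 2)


Distribute each term of the first polynomial:
  (-2x^2)(6x^2 - 2x + 2) = -12x^4 + 4x^3 - 4x^2
  (2x)(6x^2 - 2x + 2) = 12x^3 - 4x^2 + 4x
  (3)(6x^2 - 2x + 2) = 18x^2 - 6x + 6
Sum: -12x^4 + 16x^3 + 10x^2 - 2x + 6


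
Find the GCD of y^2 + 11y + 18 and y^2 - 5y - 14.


Factor each:
  y^2 + 11y + 18 = (y + 2)(y + 9)
  y^2 - 5y - 14 = (y + 2)(y - 7)
Common monic factor: y + 2


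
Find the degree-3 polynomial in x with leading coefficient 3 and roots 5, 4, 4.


p(x) = 3(x - 5)(x - 4)(x - 4)
Expand: 3x^3 - 39x^2 + 168x - 240


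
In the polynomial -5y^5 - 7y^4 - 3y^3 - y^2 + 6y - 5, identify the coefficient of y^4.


Read off the coefficient of y^4: -7


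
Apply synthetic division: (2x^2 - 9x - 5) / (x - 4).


Synthetic division with c = 4. Coefficients: 2, -9, -5
Bring down 2.
  2 * 4 = 8; 8 - 9 = -1
  -1 * 4 = -4; -4 - 5 = -9
Quotient: 2x - 1, Remainder: -9


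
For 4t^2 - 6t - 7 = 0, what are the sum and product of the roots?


For at^2+bt+c=0: sum = -b/a, product = c/a.
a=4, b=-6, c=-7
Sum = -(-6)/4 = 3/2
Product = (-7)/4 = -7/4


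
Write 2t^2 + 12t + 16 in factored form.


Roots satisfy r1 + r2 = -b/a = -6 and r1*r2 = c/a = 8.
So r1 = -4, r2 = -2.
2t^2 + 12t + 16 = 2(t - r1)(t - r2) = 2(t + 4)(t + 2)


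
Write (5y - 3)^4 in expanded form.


Expand (5y - 3)^4 by repeated multiplication:
  (5y - 3)^2 = 25y^2 - 30y + 9
  (5y - 3)^3 = 125y^3 - 225y^2 + 135y - 27
= 625y^4 - 1500y^3 + 1350y^2 - 540y + 81


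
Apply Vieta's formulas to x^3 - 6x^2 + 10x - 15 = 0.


Monic cubic x^3+bx^2+cx+d=0: sum=-b, pairwise sum=c, product=-d.
b=-6, c=10, d=-15
r1+r2+r3 = 6
r1r2+r1r3+r2r3 = 10
r1r2r3 = 15


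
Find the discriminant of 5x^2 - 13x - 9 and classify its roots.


D = b^2 - 4ac = (-13)^2 - 4(5)(-9) = 169 + 180 = 349
Since D > 0: two distinct irrational roots


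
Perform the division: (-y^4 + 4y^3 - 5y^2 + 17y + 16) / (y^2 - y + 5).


(-y^4 + 4y^3 - 5y^2 + 17y + 16) / (y^2 - y + 5)
Step 1: -y^2 * (y^2 - y + 5) = -y^4 + y^3 - 5y^2; subtract.
Step 2: 3y * (y^2 - y + 5) = 3y^3 - 3y^2 + 15y; subtract.
Step 3: 3 * (y^2 - y + 5) = 3y^2 - 3y + 15; subtract.
Quotient: -y^2 + 3y + 3, Remainder: 5y + 1


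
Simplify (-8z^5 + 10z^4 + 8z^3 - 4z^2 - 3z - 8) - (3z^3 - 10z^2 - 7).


Distribute the minus sign:
  (-8z^5 + 10z^4 + 8z^3 - 4z^2 - 3z - 8)
- (3z^3 - 10z^2 - 7)
Negate second polynomial: -3z^3 + 10z^2 + 7
Add: -8z^5 + 10z^4 + 5z^3 + 6z^2 - 3z - 1
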